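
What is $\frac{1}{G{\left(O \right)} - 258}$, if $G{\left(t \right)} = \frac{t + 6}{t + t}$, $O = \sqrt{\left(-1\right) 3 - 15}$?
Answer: $\frac{2 i}{\sqrt{2} - 515 i} \approx -0.0038835 + 1.0664 \cdot 10^{-5} i$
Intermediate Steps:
$O = 3 i \sqrt{2}$ ($O = \sqrt{-3 - 15} = \sqrt{-18} = 3 i \sqrt{2} \approx 4.2426 i$)
$G{\left(t \right)} = \frac{6 + t}{2 t}$
$\frac{1}{G{\left(O \right)} - 258} = \frac{1}{\frac{6 + 3 i \sqrt{2}}{2 \cdot 3 i \sqrt{2}} - 258} = \frac{1}{\frac{- \frac{i \sqrt{2}}{6} \left(6 + 3 i \sqrt{2}\right)}{2} - 258} = \frac{1}{- \frac{i \sqrt{2} \left(6 + 3 i \sqrt{2}\right)}{12} - 258} = \frac{1}{-258 - \frac{i \sqrt{2} \left(6 + 3 i \sqrt{2}\right)}{12}}$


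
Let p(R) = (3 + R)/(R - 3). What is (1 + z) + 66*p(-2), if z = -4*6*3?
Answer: -421/5 ≈ -84.200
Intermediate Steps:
z = -72 (z = -24*3 = -72)
p(R) = (3 + R)/(-3 + R)
(1 + z) + 66*p(-2) = (1 - 72) + 66*((3 - 2)/(-3 - 2)) = -71 + 66*(1/(-5)) = -71 + 66*(-⅕*1) = -71 + 66*(-⅕) = -71 - 66/5 = -421/5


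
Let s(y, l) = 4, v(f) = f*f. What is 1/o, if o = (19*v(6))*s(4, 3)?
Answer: 1/2736 ≈ 0.00036550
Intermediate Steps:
v(f) = f**2
o = 2736 (o = (19*6**2)*4 = (19*36)*4 = 684*4 = 2736)
1/o = 1/2736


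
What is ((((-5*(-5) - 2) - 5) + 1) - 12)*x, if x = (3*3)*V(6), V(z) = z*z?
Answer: 2268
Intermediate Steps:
V(z) = z**2
x = 324 (x = (3*3)*6**2 = 9*36 = 324)
((((-5*(-5) - 2) - 5) + 1) - 12)*x = ((((-5*(-5) - 2) - 5) + 1) - 12)*324 = ((((25 - 2) - 5) + 1) - 12)*324 = (((23 - 5) + 1) - 12)*324 = ((18 + 1) - 12)*324 = (19 - 12)*324 = 7*324 = 2268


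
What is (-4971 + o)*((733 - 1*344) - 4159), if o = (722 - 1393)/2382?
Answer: 22321402805/1191 ≈ 1.8742e+7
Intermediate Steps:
o = -671/2382 (o = -671*1/2382 = -671/2382 ≈ -0.28170)
(-4971 + o)*((733 - 1*344) - 4159) = (-4971 - 671/2382)*((733 - 1*344) - 4159) = -11841593*((733 - 344) - 4159)/2382 = -11841593*(389 - 4159)/2382 = -11841593/2382*(-3770) = 22321402805/1191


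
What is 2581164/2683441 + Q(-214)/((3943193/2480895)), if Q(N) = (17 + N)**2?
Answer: 258374706002219907/10581325767113 ≈ 24418.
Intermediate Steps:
2581164/2683441 + Q(-214)/((3943193/2480895)) = 2581164/2683441 + (17 - 214)**2/((3943193/2480895)) = 2581164*(1/2683441) + (-197)**2/((3943193*(1/2480895))) = 2581164/2683441 + 38809/(3943193/2480895) = 2581164/2683441 + 38809*(2480895/3943193) = 2581164/2683441 + 96281054055/3943193 = 258374706002219907/10581325767113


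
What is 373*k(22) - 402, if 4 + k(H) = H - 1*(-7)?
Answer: 8923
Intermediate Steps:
k(H) = 3 + H (k(H) = -4 + (H - 1*(-7)) = -4 + (H + 7) = -4 + (7 + H) = 3 + H)
373*k(22) - 402 = 373*(3 + 22) - 402 = 373*25 - 402 = 9325 - 402 = 8923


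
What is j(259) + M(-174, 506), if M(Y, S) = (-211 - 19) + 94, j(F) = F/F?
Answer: -135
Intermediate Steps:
j(F) = 1
M(Y, S) = -136 (M(Y, S) = -230 + 94 = -136)
j(259) + M(-174, 506) = 1 - 136 = -135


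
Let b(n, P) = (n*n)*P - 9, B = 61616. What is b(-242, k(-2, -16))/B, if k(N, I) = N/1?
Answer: -117137/61616 ≈ -1.9011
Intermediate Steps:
k(N, I) = N (k(N, I) = N*1 = N)
b(n, P) = -9 + P*n² (b(n, P) = n²*P - 9 = P*n² - 9 = -9 + P*n²)
b(-242, k(-2, -16))/B = (-9 - 2*(-242)²)/61616 = (-9 - 2*58564)*(1/61616) = (-9 - 117128)*(1/61616) = -117137*1/61616 = -117137/61616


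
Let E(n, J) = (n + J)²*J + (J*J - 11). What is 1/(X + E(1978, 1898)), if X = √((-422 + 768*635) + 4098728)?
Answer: 28517970041/813274615259368955695 - 3*√509554/813274615259368955695 ≈ 3.5066e-11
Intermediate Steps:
E(n, J) = -11 + J² + J*(J + n)² (E(n, J) = (J + n)²*J + (J² - 11) = J*(J + n)² + (-11 + J²) = -11 + J² + J*(J + n)²)
X = 3*√509554 (X = √((-422 + 487680) + 4098728) = √(487258 + 4098728) = √4585986 = 3*√509554 ≈ 2141.5)
1/(X + E(1978, 1898)) = 1/(3*√509554 + (-11 + 1898² + 1898*(1898 + 1978)²)) = 1/(3*√509554 + (-11 + 3602404 + 1898*3876²)) = 1/(3*√509554 + (-11 + 3602404 + 1898*15023376)) = 1/(3*√509554 + (-11 + 3602404 + 28514367648)) = 1/(3*√509554 + 28517970041) = 1/(28517970041 + 3*√509554)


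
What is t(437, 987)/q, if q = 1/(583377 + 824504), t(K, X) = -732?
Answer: -1030568892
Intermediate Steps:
q = 1/1407881 ≈ 7.1029e-7
t(437, 987)/q = -732/1/1407881 = -732*1407881 = -1030568892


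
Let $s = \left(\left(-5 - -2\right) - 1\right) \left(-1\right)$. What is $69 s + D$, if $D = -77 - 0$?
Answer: $199$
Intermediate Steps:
$s = 4$ ($s = \left(\left(-5 + 2\right) - 1\right) \left(-1\right) = \left(-3 - 1\right) \left(-1\right) = \left(-4\right) \left(-1\right) = 4$)
$D = -77$ ($D = -77 + 0 = -77$)
$69 s + D = 69 \cdot 4 - 77 = 276 - 77 = 199$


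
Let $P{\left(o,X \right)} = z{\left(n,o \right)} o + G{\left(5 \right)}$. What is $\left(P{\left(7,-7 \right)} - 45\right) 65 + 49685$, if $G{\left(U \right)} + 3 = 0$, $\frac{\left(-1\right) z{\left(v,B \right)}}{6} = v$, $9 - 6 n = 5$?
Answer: $44745$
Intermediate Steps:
$n = \frac{2}{3}$ ($n = \frac{3}{2} - \frac{5}{6} = \frac{2}{3} \approx 0.66667$)
$z{\left(v,B \right)} = - 6 v$
$G{\left(U \right)} = -3$ ($G{\left(U \right)} = -3 + 0 = -3$)
$P{\left(o,X \right)} = -3 - 4 o$ ($P{\left(o,X \right)} = \left(-6\right) \frac{2}{3} o - 3 = - 4 o - 3 = -3 - 4 o$)
$\left(P{\left(7,-7 \right)} - 45\right) 65 + 49685 = \left(\left(-3 - 28\right) - 45\right) 65 + 49685 = \left(-31 - 45\right) 65 + 49685 = \left(-76\right) 65 + 49685 = -4940 + 49685 = 44745$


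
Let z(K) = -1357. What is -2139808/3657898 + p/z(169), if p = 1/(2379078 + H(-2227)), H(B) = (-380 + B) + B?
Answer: -3447069249874581/5892597704227492 ≈ -0.58498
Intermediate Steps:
H(B) = -380 + 2*B
p = 1/2374244 (p = 1/(2379078 + (-380 + 2*(-2227))) = 1/(2379078 + (-380 - 4454)) = 1/(2379078 - 4834) = 1/2374244 ≈ 4.2119e-7)
-2139808/3657898 + p/z(169) = -2139808/3657898 + (1/2374244)/(-1357) = -2139808*1/3657898 + (1/2374244)*(-1/1357) = -1069904/1828949 - 1/3221849108 = -3447069249874581/5892597704227492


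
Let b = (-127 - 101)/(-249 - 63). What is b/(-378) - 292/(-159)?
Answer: 955585/520884 ≈ 1.8345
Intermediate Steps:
b = 19/26 (b = -228/(-312) = -228*(-1/312) = 19/26 ≈ 0.73077)
b/(-378) - 292/(-159) = (19/26)/(-378) - 292/(-159) = (19/26)*(-1/378) - 292*(-1/159) = -19/9828 + 292/159 = 955585/520884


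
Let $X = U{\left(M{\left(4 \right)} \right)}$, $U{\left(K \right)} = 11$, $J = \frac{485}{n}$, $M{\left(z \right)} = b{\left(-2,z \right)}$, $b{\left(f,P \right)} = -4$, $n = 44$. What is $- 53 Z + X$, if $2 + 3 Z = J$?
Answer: $- \frac{19589}{132} \approx -148.4$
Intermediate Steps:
$M{\left(z \right)} = -4$
$J = \frac{485}{44} \approx 11.023$
$X = 11$
$Z = \frac{397}{132}$ ($Z = - \frac{2}{3} + \frac{1}{3} \cdot \frac{485}{44} = - \frac{2}{3} + \frac{485}{132} = \frac{397}{132} \approx 3.0076$)
$- 53 Z + X = \left(-53\right) \frac{397}{132} + 11 = - \frac{21041}{132} + 11 = - \frac{19589}{132}$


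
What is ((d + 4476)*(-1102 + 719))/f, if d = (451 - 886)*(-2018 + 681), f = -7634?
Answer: 224465193/7634 ≈ 29403.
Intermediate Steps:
d = 581595 (d = -435*(-1337) = 581595)
((d + 4476)*(-1102 + 719))/f = ((581595 + 4476)*(-1102 + 719))/(-7634) = (586071*(-383))*(-1/7634) = -224465193*(-1/7634) = 224465193/7634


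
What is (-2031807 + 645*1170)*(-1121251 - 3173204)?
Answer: 5484693264435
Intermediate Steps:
(-2031807 + 645*1170)*(-1121251 - 3173204) = (-2031807 + 754650)*(-4294455) = -1277157*(-4294455) = 5484693264435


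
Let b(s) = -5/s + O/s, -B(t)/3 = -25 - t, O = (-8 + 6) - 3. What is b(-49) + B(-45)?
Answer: -2930/49 ≈ -59.796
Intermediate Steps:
O = -5 (O = -2 - 3 = -5)
B(t) = 75 + 3*t (B(t) = -3*(-25 - t) = 75 + 3*t)
b(s) = -10/s (b(s) = -5/s - 5/s = -10/s)
b(-49) + B(-45) = -10/(-49) + (75 + 3*(-45)) = -10*(-1/49) + (75 - 135) = 10/49 - 60 = -2930/49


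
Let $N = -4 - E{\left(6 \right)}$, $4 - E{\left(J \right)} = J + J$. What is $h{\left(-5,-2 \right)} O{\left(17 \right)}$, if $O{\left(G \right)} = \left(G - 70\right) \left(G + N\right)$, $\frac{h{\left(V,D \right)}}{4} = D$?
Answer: $8904$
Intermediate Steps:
$E{\left(J \right)} = 4 - 2 J$ ($E{\left(J \right)} = 4 - \left(J + J\right) = 4 - 2 J$)
$h{\left(V,D \right)} = 4 D$
$N = 4$ ($N = -4 - \left(4 - 12\right) = -4 - -8 = -4 + 8 = 4$)
$O{\left(G \right)} = \left(-70 + G\right) \left(4 + G\right)$ ($O{\left(G \right)} = \left(G - 70\right) \left(G + 4\right) = \left(-70 + G\right) \left(4 + G\right)$)
$h{\left(-5,-2 \right)} O{\left(17 \right)} = 4 \left(-2\right) \left(-280 + 17^{2} - 1122\right) = - 8 \left(-280 + 289 - 1122\right) = \left(-8\right) \left(-1113\right) = 8904$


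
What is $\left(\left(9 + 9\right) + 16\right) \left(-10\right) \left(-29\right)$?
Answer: $9860$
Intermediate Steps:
$\left(\left(9 + 9\right) + 16\right) \left(-10\right) \left(-29\right) = \left(18 + 16\right) \left(-10\right) \left(-29\right) = 34 \left(-10\right) \left(-29\right) = \left(-340\right) \left(-29\right) = 9860$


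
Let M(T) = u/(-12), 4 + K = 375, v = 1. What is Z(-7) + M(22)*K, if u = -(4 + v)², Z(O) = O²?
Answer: 9863/12 ≈ 821.92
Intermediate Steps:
K = 371 (K = -4 + 375 = 371)
u = -25 (u = -(4 + 1)² = -1*5² = -1*25 = -25)
M(T) = 25/12 (M(T) = -25/(-12) = -25*(-1/12) = 25/12)
Z(-7) + M(22)*K = (-7)² + (25/12)*371 = 49 + 9275/12 = 9863/12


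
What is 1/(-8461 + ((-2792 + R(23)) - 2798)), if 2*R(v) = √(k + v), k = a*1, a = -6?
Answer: -56204/789722387 - 2*√17/789722387 ≈ -7.1180e-5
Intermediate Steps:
k = -6 (k = -6*1 = -6)
R(v) = √(-6 + v)/2
1/(-8461 + ((-2792 + R(23)) - 2798)) = 1/(-8461 + ((-2792 + √(-6 + 23)/2) - 2798)) = 1/(-8461 + ((-2792 + √17/2) - 2798)) = 1/(-8461 + (-5590 + √17/2)) = 1/(-14051 + √17/2)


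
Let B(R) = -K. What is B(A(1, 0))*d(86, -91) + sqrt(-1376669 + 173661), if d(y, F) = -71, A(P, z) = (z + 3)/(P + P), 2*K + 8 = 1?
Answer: -497/2 + 8*I*sqrt(18797) ≈ -248.5 + 1096.8*I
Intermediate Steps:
K = -7/2 (K = -4 + (1/2)*1 = -4 + 1/2 = -7/2 ≈ -3.5000)
A(P, z) = (3 + z)/(2*P) (A(P, z) = (3 + z)/((2*P)) = (3 + z)*(1/(2*P)) = (3 + z)/(2*P))
B(R) = 7/2 (B(R) = -1*(-7/2) = 7/2)
B(A(1, 0))*d(86, -91) + sqrt(-1376669 + 173661) = (7/2)*(-71) + sqrt(-1376669 + 173661) = -497/2 + sqrt(-1203008) = -497/2 + 8*I*sqrt(18797)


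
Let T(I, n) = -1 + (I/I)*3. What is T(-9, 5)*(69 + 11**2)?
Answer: 380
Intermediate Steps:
T(I, n) = 2 (T(I, n) = -1 + 1*3 = -1 + 3 = 2)
T(-9, 5)*(69 + 11**2) = 2*(69 + 11**2) = 2*(69 + 121) = 2*190 = 380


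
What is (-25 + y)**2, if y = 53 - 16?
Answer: 144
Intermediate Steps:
y = 37
(-25 + y)**2 = (-25 + 37)**2 = 12**2 = 144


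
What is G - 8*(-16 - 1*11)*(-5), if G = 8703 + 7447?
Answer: 15070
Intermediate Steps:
G = 16150
G - 8*(-16 - 1*11)*(-5) = 16150 - 8*(-16 - 1*11)*(-5) = 16150 - 8*(-16 - 11)*(-5) = 16150 - 8*(-27)*(-5) = 16150 + 216*(-5) = 16150 - 1080 = 15070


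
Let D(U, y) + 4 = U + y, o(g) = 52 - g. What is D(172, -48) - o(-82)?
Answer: -14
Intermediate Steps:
D(U, y) = -4 + U + y (D(U, y) = -4 + (U + y) = -4 + U + y)
D(172, -48) - o(-82) = (-4 + 172 - 48) - (52 - 1*(-82)) = 120 - (52 + 82) = 120 - 1*134 = 120 - 134 = -14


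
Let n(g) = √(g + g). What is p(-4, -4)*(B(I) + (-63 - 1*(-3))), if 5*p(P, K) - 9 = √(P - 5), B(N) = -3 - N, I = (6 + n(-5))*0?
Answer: -567/5 - 189*I/5 ≈ -113.4 - 37.8*I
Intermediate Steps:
n(g) = √2*√g (n(g) = √(2*g) = √2*√g)
I = 0 (I = (6 + √2*√(-5))*0 = (6 + √2*(I*√5))*0 = (6 + I*√10)*0 = 0)
p(P, K) = 9/5 + √(-5 + P)/5 (p(P, K) = 9/5 + √(P - 5)/5 = 9/5 + √(-5 + P)/5)
p(-4, -4)*(B(I) + (-63 - 1*(-3))) = (9/5 + √(-5 - 4)/5)*((-3 - 1*0) + (-63 - 1*(-3))) = (9/5 + √(-9)/5)*((-3 + 0) + (-63 + 3)) = (9/5 + (3*I)/5)*(-3 - 60) = (9/5 + 3*I/5)*(-63) = -567/5 - 189*I/5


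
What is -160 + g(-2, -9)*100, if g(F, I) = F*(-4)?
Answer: 640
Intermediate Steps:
g(F, I) = -4*F
-160 + g(-2, -9)*100 = -160 - 4*(-2)*100 = -160 + 8*100 = -160 + 800 = 640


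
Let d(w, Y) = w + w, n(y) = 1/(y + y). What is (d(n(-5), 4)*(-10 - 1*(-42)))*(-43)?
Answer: 1376/5 ≈ 275.20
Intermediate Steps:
n(y) = 1/(2*y)
d(w, Y) = 2*w
(d(n(-5), 4)*(-10 - 1*(-42)))*(-43) = ((2*((½)/(-5)))*(-10 - 1*(-42)))*(-43) = ((2*((½)*(-⅕)))*(-10 + 42))*(-43) = ((2*(-⅒))*32)*(-43) = -⅕*32*(-43) = -32/5*(-43) = 1376/5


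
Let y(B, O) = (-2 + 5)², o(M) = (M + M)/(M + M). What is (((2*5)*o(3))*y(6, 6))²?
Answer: 8100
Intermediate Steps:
o(M) = 1 (o(M) = (2*M)/((2*M)) = (2*M)*(1/(2*M)) = 1)
y(B, O) = 9 (y(B, O) = 3² = 9)
(((2*5)*o(3))*y(6, 6))² = (((2*5)*1)*9)² = ((10*1)*9)² = (10*9)² = 90² = 8100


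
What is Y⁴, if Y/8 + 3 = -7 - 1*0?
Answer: 40960000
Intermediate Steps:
Y = -80 (Y = -24 + 8*(-7 - 1*0) = -24 + 8*(-7 + 0) = -24 + 8*(-7) = -24 - 56 = -80)
Y⁴ = (-80)⁴ = 40960000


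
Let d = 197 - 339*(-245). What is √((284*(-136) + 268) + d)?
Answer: 4*√2806 ≈ 211.89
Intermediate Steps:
d = 83252 (d = 197 + 83055 = 83252)
√((284*(-136) + 268) + d) = √((284*(-136) + 268) + 83252) = √((-38624 + 268) + 83252) = √(-38356 + 83252) = √44896 = 4*√2806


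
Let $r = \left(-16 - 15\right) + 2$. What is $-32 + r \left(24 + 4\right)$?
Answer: $-844$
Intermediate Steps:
$r = -29$ ($r = -31 + 2 = -29$)
$-32 + r \left(24 + 4\right) = -32 - 29 \left(24 + 4\right) = -32 - 812 = -844$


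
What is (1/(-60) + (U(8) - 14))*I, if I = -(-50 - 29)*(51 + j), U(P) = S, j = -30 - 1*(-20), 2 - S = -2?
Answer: -1946639/60 ≈ -32444.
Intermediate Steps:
S = 4 (S = 2 - 1*(-2) = 2 + 2 = 4)
j = -10 (j = -30 + 20 = -10)
U(P) = 4
I = 3239 (I = -(-50 - 29)*(51 - 10) = -(-79)*41 = -1*(-3239) = 3239)
(1/(-60) + (U(8) - 14))*I = (1/(-60) + (4 - 14))*3239 = (-1/60 - 10)*3239 = -601/60*3239 = -1946639/60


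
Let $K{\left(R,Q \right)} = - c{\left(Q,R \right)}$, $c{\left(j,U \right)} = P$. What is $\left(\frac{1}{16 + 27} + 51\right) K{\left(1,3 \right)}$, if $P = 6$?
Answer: $- \frac{13164}{43} \approx -306.14$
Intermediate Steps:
$c{\left(j,U \right)} = 6$
$K{\left(R,Q \right)} = -6$ ($K{\left(R,Q \right)} = \left(-1\right) 6 = -6$)
$\left(\frac{1}{16 + 27} + 51\right) K{\left(1,3 \right)} = \left(\frac{1}{16 + 27} + 51\right) \left(-6\right) = \left(\frac{1}{43} + 51\right) \left(-6\right) = \frac{2194}{43} \left(-6\right) = - \frac{13164}{43}$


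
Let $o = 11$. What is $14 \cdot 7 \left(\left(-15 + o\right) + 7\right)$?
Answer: $294$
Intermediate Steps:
$14 \cdot 7 \left(\left(-15 + o\right) + 7\right) = 14 \cdot 7 \left(\left(-15 + 11\right) + 7\right) = 98 \left(-4 + 7\right) = 98 \cdot 3 = 294$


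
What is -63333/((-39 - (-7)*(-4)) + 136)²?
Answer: -7037/529 ≈ -13.302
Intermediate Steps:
-63333/((-39 - (-7)*(-4)) + 136)² = -63333/((-39 - 1*28) + 136)² = -63333/((-39 - 28) + 136)² = -63333/(-67 + 136)² = -63333/(69²) = -63333/4761 = -63333*1/4761 = -7037/529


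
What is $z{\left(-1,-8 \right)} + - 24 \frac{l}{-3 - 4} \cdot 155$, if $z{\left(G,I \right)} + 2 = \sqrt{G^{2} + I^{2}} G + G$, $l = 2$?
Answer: $\frac{7419}{7} - \sqrt{65} \approx 1051.8$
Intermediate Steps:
$z{\left(G,I \right)} = -2 + G + G \sqrt{G^{2} + I^{2}}$ ($z{\left(G,I \right)} = -2 + \left(\sqrt{G^{2} + I^{2}} G + G\right) = -2 + \left(G \sqrt{G^{2} + I^{2}} + G\right) = -2 + \left(G + G \sqrt{G^{2} + I^{2}}\right) = -2 + G + G \sqrt{G^{2} + I^{2}}$)
$z{\left(-1,-8 \right)} + - 24 \frac{l}{-3 - 4} \cdot 155 = \left(-2 - 1 - \sqrt{\left(-1\right)^{2} + \left(-8\right)^{2}}\right) + - 24 \frac{2}{-3 - 4} \cdot 155 = \left(-2 - 1 - \sqrt{1 + 64}\right) + - 24 \frac{2}{-7} \cdot 155 = \left(-2 - 1 - \sqrt{65}\right) + - 24 \cdot 2 \left(- \frac{1}{7}\right) 155 = \left(-3 - \sqrt{65}\right) + \left(-24\right) \left(- \frac{2}{7}\right) 155 = \left(-3 - \sqrt{65}\right) + \frac{48}{7} \cdot 155 = \left(-3 - \sqrt{65}\right) + \frac{7440}{7} = \frac{7419}{7} - \sqrt{65}$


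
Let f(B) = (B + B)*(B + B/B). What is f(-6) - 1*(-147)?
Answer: 207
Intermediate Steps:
f(B) = 2*B*(1 + B) (f(B) = (2*B)*(B + 1) = (2*B)*(1 + B) = 2*B*(1 + B))
f(-6) - 1*(-147) = 2*(-6)*(1 - 6) - 1*(-147) = 2*(-6)*(-5) + 147 = 60 + 147 = 207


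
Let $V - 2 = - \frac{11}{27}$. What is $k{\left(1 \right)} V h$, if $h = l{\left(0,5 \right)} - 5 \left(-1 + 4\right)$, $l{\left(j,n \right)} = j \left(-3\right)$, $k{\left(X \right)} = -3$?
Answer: $\frac{215}{3} \approx 71.667$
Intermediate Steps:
$l{\left(j,n \right)} = - 3 j$
$h = -15$ ($h = \left(-3\right) 0 - 5 \left(-1 + 4\right) = 0 - 15 = -15$)
$V = \frac{43}{27}$ ($V = 2 - \frac{11}{27} = \frac{43}{27} \approx 1.5926$)
$k{\left(1 \right)} V h = \left(-3\right) \frac{43}{27} \left(-15\right) = \left(- \frac{43}{9}\right) \left(-15\right) = \frac{215}{3}$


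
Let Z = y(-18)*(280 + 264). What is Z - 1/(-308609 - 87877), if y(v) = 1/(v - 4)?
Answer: -107844181/4361346 ≈ -24.727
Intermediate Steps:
y(v) = 1/(-4 + v)
Z = -272/11 (Z = (280 + 264)/(-4 - 18) = 544/(-22) = -1/22*544 = -272/11 ≈ -24.727)
Z - 1/(-308609 - 87877) = -272/11 - 1/(-308609 - 87877) = -272/11 - 1/(-396486) = -272/11 - 1*(-1/396486) = -272/11 + 1/396486 = -107844181/4361346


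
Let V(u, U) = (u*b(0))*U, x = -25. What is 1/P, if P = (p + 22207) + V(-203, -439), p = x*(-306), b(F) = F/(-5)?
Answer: 1/29857 ≈ 3.3493e-5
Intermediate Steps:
b(F) = -F/5 (b(F) = F*(-1/5) = -F/5)
p = 7650 (p = -25*(-306) = 7650)
V(u, U) = 0 (V(u, U) = (u*(-1/5*0))*U = (u*0)*U = 0*U = 0)
P = 29857 (P = (7650 + 22207) + 0 = 29857 + 0 = 29857)
1/P = 1/29857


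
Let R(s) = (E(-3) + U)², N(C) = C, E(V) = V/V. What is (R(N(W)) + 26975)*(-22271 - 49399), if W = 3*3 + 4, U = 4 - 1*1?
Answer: -1934444970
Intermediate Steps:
E(V) = 1
U = 3 (U = 4 - 1 = 3)
W = 13 (W = 9 + 4 = 13)
R(s) = 16 (R(s) = (1 + 3)² = 4² = 16)
(R(N(W)) + 26975)*(-22271 - 49399) = (16 + 26975)*(-22271 - 49399) = 26991*(-71670) = -1934444970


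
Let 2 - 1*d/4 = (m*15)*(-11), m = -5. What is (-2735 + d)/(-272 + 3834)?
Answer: -6027/3562 ≈ -1.6920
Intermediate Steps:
d = -3292 (d = 8 - 4*(-5*15)*(-11) = 8 - (-300)*(-11) = 8 - 4*825 = 8 - 3300 = -3292)
(-2735 + d)/(-272 + 3834) = (-2735 - 3292)/(-272 + 3834) = -6027/3562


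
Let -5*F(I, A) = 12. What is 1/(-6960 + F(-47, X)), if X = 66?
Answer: -5/34812 ≈ -0.00014363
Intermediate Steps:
F(I, A) = -12/5 (F(I, A) = -1/5*12 = -12/5)
1/(-6960 + F(-47, X)) = 1/(-6960 - 12/5) = 1/(-34812/5) = -5/34812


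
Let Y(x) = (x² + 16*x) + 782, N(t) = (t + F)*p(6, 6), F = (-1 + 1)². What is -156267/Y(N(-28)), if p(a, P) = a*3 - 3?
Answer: -156267/170462 ≈ -0.91673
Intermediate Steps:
F = 0 (F = 0² = 0)
p(a, P) = -3 + 3*a (p(a, P) = 3*a - 3 = -3 + 3*a)
N(t) = 15*t (N(t) = (t + 0)*(-3 + 3*6) = t*(-3 + 18) = t*15 = 15*t)
Y(x) = 782 + x² + 16*x
-156267/Y(N(-28)) = -156267/(782 + (15*(-28))² + 16*(15*(-28))) = -156267/(782 + (-420)² + 16*(-420)) = -156267/(782 + 176400 - 6720) = -156267/170462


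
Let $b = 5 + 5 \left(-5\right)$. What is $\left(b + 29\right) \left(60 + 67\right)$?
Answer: $1143$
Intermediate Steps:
$b = -20$ ($b = 5 - 25 = -20$)
$\left(b + 29\right) \left(60 + 67\right) = \left(-20 + 29\right) \left(60 + 67\right) = 9 \cdot 127 = 1143$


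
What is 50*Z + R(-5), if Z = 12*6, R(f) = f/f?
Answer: 3601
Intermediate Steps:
R(f) = 1
Z = 72
50*Z + R(-5) = 50*72 + 1 = 3600 + 1 = 3601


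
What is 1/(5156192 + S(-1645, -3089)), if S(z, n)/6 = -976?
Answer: 1/5150336 ≈ 1.9416e-7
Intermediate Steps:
S(z, n) = -5856 (S(z, n) = 6*(-976) = -5856)
1/(5156192 + S(-1645, -3089)) = 1/(5156192 - 5856) = 1/5150336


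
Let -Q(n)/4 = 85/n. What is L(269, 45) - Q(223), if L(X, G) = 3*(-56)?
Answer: -37124/223 ≈ -166.48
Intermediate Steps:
L(X, G) = -168
Q(n) = -340/n
L(269, 45) - Q(223) = -168 - (-340)/223 = -168 - 1*(-340/223) = -168 + 340/223 = -37124/223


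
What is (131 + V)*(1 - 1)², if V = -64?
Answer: 0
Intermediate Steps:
(131 + V)*(1 - 1)² = (131 - 64)*(1 - 1)² = 67*0² = 67*0 = 0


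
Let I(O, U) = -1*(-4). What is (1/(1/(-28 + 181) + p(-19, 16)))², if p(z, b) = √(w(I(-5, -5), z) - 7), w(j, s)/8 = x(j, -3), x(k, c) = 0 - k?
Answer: 23409/(1 + 153*I*√39)² ≈ -0.025641 - 5.3671e-5*I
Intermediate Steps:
x(k, c) = -k
I(O, U) = 4
w(j, s) = -8*j (w(j, s) = 8*(-j) = -8*j)
p(z, b) = I*√39 (p(z, b) = √(-8*4 - 7) = √(-32 - 7) = √(-39) = I*√39)
(1/(1/(-28 + 181) + p(-19, 16)))² = (1/(1/(-28 + 181) + I*√39))² = (1/(1/153 + I*√39))² = (1/153 + I*√39)⁻²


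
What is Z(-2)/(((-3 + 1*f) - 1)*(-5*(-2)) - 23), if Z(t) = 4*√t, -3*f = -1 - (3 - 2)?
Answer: -12*I*√2/169 ≈ -0.10042*I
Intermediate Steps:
f = ⅔ (f = -(-1 - (3 - 2))/3 = -(-1 - 1*1)/3 = -(-1 - 1)/3 = -⅓*(-2) = ⅔ ≈ 0.66667)
Z(-2)/(((-3 + 1*f) - 1)*(-5*(-2)) - 23) = (4*√(-2))/(((-3 + 1*(⅔)) - 1)*(-5*(-2)) - 23) = (4*(I*√2))/(((-3 + ⅔) - 1)*10 - 23) = (4*I*√2)/((-7/3 - 1)*10 - 23) = (4*I*√2)/(-10/3*10 - 23) = (4*I*√2)/(-100/3 - 23) = (4*I*√2)/(-169/3) = (4*I*√2)*(-3/169) = -12*I*√2/169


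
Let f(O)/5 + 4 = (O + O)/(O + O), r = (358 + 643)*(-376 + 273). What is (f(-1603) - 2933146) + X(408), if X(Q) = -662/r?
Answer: -302417697921/103103 ≈ -2.9332e+6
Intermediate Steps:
r = -103103 (r = 1001*(-103) = -103103)
f(O) = -15 (f(O) = -20 + 5*((O + O)/(O + O)) = -20 + 5*((2*O)/((2*O))) = -20 + 5*((2*O)*(1/(2*O))) = -20 + 5*1 = -20 + 5 = -15)
X(Q) = 662/103103 (X(Q) = -662/(-103103) = -662*(-1/103103) = 662/103103)
(f(-1603) - 2933146) + X(408) = (-15 - 2933146) + 662/103103 = -2933161 + 662/103103 = -302417697921/103103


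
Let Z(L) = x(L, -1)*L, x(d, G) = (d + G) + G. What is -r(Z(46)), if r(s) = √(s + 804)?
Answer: -2*√707 ≈ -53.179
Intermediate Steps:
x(d, G) = d + 2*G (x(d, G) = (G + d) + G = d + 2*G)
Z(L) = L*(-2 + L) (Z(L) = (L + 2*(-1))*L = (L - 2)*L = (-2 + L)*L = L*(-2 + L))
r(s) = √(804 + s)
-r(Z(46)) = -√(804 + 46*(-2 + 46)) = -√(804 + 46*44) = -√(804 + 2024) = -√2828 = -2*√707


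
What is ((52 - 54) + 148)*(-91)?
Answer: -13286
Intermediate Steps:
((52 - 54) + 148)*(-91) = (-2 + 148)*(-91) = 146*(-91) = -13286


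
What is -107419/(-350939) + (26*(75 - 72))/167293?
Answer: 17997820009/58709638127 ≈ 0.30656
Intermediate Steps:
-107419/(-350939) + (26*(75 - 72))/167293 = -107419*(-1/350939) + (26*3)*(1/167293) = 107419/350939 + 78*(1/167293) = 107419/350939 + 78/167293 = 17997820009/58709638127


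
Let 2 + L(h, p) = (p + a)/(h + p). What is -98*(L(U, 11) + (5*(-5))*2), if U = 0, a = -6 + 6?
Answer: 4998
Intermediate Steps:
a = 0
L(h, p) = -2 + p/(h + p) (L(h, p) = -2 + (p + 0)/(h + p) = -2 + p/(h + p))
-98*(L(U, 11) + (5*(-5))*2) = -98*((-1*11 - 2*0)/(0 + 11) + (5*(-5))*2) = -98*((-11 + 0)/11 - 25*2) = -98*((1/11)*(-11) - 50) = -98*(-1 - 50) = -98*(-51) = 4998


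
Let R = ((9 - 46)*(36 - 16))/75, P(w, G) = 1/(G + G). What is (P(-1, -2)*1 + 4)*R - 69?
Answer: -106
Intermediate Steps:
P(w, G) = 1/(2*G)
R = -148/15 (R = -37*20*(1/75) = -740*1/75 = -148/15 ≈ -9.8667)
(P(-1, -2)*1 + 4)*R - 69 = (((½)/(-2))*1 + 4)*(-148/15) - 69 = (((½)*(-½))*1 + 4)*(-148/15) - 69 = (-¼*1 + 4)*(-148/15) - 69 = (-¼ + 4)*(-148/15) - 69 = (15/4)*(-148/15) - 69 = -37 - 69 = -106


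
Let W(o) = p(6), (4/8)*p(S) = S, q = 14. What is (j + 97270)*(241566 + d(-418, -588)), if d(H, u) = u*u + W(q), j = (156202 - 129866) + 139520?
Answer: 154539688572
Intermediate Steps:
p(S) = 2*S
j = 165856 (j = 26336 + 139520 = 165856)
W(o) = 12 (W(o) = 2*6 = 12)
d(H, u) = 12 + u² (d(H, u) = u*u + 12 = u² + 12 = 12 + u²)
(j + 97270)*(241566 + d(-418, -588)) = (165856 + 97270)*(241566 + (12 + (-588)²)) = 263126*(241566 + (12 + 345744)) = 263126*(241566 + 345756) = 263126*587322 = 154539688572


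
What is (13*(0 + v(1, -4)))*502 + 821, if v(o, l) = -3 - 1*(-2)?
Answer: -5705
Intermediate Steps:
v(o, l) = -1 (v(o, l) = -3 + 2 = -1)
(13*(0 + v(1, -4)))*502 + 821 = (13*(0 - 1))*502 + 821 = (13*(-1))*502 + 821 = -13*502 + 821 = -6526 + 821 = -5705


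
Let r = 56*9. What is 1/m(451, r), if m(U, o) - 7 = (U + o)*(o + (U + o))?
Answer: 1/1393352 ≈ 7.1769e-7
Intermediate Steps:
r = 504
m(U, o) = 7 + (U + o)*(U + 2*o) (m(U, o) = 7 + (U + o)*(o + (U + o)) = 7 + (U + o)*(U + 2*o))
1/m(451, r) = 1/(7 + 451² + 2*504² + 3*451*504) = 1/(7 + 203401 + 2*254016 + 681912) = 1/(7 + 203401 + 508032 + 681912) = 1/1393352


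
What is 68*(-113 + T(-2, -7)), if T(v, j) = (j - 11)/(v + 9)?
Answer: -55012/7 ≈ -7858.9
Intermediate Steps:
T(v, j) = (-11 + j)/(9 + v)
68*(-113 + T(-2, -7)) = 68*(-113 + (-11 - 7)/(9 - 2)) = 68*(-113 - 18/7) = 68*(-809/7) = -55012/7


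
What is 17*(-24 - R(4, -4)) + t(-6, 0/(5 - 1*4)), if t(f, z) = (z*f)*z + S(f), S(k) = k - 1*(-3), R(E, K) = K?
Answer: -343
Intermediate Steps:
S(k) = 3 + k (S(k) = k + 3 = 3 + k)
t(f, z) = 3 + f + f*z² (t(f, z) = (z*f)*z + (3 + f) = (f*z)*z + (3 + f) = f*z² + (3 + f) = 3 + f + f*z²)
17*(-24 - R(4, -4)) + t(-6, 0/(5 - 1*4)) = 17*(-24 - 1*(-4)) + (3 - 6 - 6*(0/(5 - 1*4))²) = 17*(-24 + 4) + (3 - 6 - 6*(0/(5 - 4))²) = 17*(-20) + (3 - 6 - 6*(0/1)²) = -340 + (3 - 6 - 6*(0*1)²) = -340 + (3 - 6 - 6*0²) = -340 + (3 - 6 - 6*0) = -340 + (3 - 6 + 0) = -340 - 3 = -343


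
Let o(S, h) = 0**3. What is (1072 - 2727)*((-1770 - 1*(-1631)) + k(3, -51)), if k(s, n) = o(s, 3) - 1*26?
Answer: 273075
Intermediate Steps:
o(S, h) = 0
k(s, n) = -26 (k(s, n) = 0 - 1*26 = 0 - 26 = -26)
(1072 - 2727)*((-1770 - 1*(-1631)) + k(3, -51)) = (1072 - 2727)*((-1770 - 1*(-1631)) - 26) = -1655*((-1770 + 1631) - 26) = -1655*(-139 - 26) = -1655*(-165) = 273075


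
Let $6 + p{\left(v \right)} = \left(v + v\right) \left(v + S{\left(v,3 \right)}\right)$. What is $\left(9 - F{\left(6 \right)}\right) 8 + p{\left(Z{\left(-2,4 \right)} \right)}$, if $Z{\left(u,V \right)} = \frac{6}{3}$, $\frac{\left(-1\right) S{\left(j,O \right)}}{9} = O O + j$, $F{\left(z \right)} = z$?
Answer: $-370$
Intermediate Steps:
$S{\left(j,O \right)} = - 9 j - 9 O^{2}$ ($S{\left(j,O \right)} = - 9 \left(O O + j\right) = - 9 \left(O^{2} + j\right) = - 9 \left(j + O^{2}\right) = - 9 j - 9 O^{2}$)
$Z{\left(u,V \right)} = 2$ ($Z{\left(u,V \right)} = 6 \cdot \frac{1}{3} = 2$)
$p{\left(v \right)} = -6 + 2 v \left(-81 - 8 v\right)$ ($p{\left(v \right)} = -6 + \left(v + v\right) \left(v - \left(81 + 9 v\right)\right) = -6 + 2 v \left(v - \left(81 + 9 v\right)\right) = -6 + 2 v \left(-81 - 8 v\right)$)
$\left(9 - F{\left(6 \right)}\right) 8 + p{\left(Z{\left(-2,4 \right)} \right)} = \left(9 - 6\right) 8 - \left(330 + 64\right) = \left(9 - 6\right) 8 - 394 = 3 \cdot 8 - 394 = 24 - 394 = -370$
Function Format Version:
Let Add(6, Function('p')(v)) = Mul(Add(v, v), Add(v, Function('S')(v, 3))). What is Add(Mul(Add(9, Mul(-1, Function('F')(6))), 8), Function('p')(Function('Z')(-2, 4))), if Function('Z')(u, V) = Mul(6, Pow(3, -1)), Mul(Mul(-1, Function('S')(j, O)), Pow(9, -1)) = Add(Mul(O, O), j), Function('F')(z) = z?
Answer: -370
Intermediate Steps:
Function('S')(j, O) = Add(Mul(-9, j), Mul(-9, Pow(O, 2))) (Function('S')(j, O) = Mul(-9, Add(Mul(O, O), j)) = Mul(-9, Add(Pow(O, 2), j)) = Mul(-9, Add(j, Pow(O, 2))) = Add(Mul(-9, j), Mul(-9, Pow(O, 2))))
Function('Z')(u, V) = 2 (Function('Z')(u, V) = Mul(6, Rational(1, 3)) = 2)
Function('p')(v) = Add(-6, Mul(2, v, Add(-81, Mul(-8, v)))) (Function('p')(v) = Add(-6, Mul(Add(v, v), Add(v, Add(Mul(-9, v), Mul(-9, Pow(3, 2)))))) = Add(-6, Mul(Mul(2, v), Add(v, Add(Mul(-9, v), Mul(-9, 9))))) = Add(-6, Mul(Mul(2, v), Add(v, Add(Mul(-9, v), -81)))) = Add(-6, Mul(Mul(2, v), Add(v, Add(-81, Mul(-9, v))))) = Add(-6, Mul(Mul(2, v), Add(-81, Mul(-8, v)))) = Add(-6, Mul(2, v, Add(-81, Mul(-8, v)))))
Add(Mul(Add(9, Mul(-1, Function('F')(6))), 8), Function('p')(Function('Z')(-2, 4))) = Add(Mul(Add(9, Mul(-1, 6)), 8), Add(-6, Mul(-162, 2), Mul(-16, Pow(2, 2)))) = Add(Mul(Add(9, -6), 8), Add(-6, -324, Mul(-16, 4))) = Add(Mul(3, 8), Add(-6, -324, -64)) = Add(24, -394) = -370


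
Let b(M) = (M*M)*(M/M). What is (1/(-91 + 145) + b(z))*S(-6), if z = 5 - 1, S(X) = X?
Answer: -865/9 ≈ -96.111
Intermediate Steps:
z = 4
b(M) = M² (b(M) = M²*1 = M²)
(1/(-91 + 145) + b(z))*S(-6) = (1/(-91 + 145) + 4²)*(-6) = (1/54 + 16)*(-6) = (865/54)*(-6) = -865/9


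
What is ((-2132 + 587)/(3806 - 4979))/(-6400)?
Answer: -103/500480 ≈ -0.00020580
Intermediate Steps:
((-2132 + 587)/(3806 - 4979))/(-6400) = -1545/(-1173)*(-1/6400) = -1545*(-1/1173)*(-1/6400) = (515/391)*(-1/6400) = -103/500480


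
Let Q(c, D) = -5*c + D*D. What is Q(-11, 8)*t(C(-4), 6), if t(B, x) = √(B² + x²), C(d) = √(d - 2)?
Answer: 119*√30 ≈ 651.79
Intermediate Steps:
Q(c, D) = D² - 5*c (Q(c, D) = -5*c + D² = D² - 5*c)
C(d) = √(-2 + d)
Q(-11, 8)*t(C(-4), 6) = (8² - 5*(-11))*√((√(-2 - 4))² + 6²) = (64 + 55)*√((√(-6))² + 36) = 119*√((I*√6)² + 36) = 119*√(-6 + 36) = 119*√30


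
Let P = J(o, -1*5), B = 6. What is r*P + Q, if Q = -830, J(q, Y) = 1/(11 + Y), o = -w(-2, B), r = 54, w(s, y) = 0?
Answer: -821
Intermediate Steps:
o = 0 (o = -1*0 = 0)
P = ⅙ (P = 1/(11 - 1*5) = 1/(11 - 5) = 1/6 = ⅙ ≈ 0.16667)
r*P + Q = 54*(⅙) - 830 = 9 - 830 = -821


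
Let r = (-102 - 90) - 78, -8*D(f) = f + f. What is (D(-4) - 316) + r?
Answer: -585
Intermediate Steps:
D(f) = -f/4 (D(f) = -(f + f)/8 = -f/4)
r = -270 (r = -192 - 78 = -270)
(D(-4) - 316) + r = (-¼*(-4) - 316) - 270 = (1 - 316) - 270 = -315 - 270 = -585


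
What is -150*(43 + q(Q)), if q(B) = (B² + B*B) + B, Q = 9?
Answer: -32100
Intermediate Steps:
q(B) = B + 2*B² (q(B) = (B² + B²) + B = 2*B² + B = B + 2*B²)
-150*(43 + q(Q)) = -150*(43 + 9*(1 + 2*9)) = -150*(43 + 9*(1 + 18)) = -150*(43 + 9*19) = -150*(43 + 171) = -150*214 = -32100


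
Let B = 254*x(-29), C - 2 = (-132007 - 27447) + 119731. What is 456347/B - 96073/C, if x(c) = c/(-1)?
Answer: 18834232905/292584886 ≈ 64.372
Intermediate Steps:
x(c) = -c (x(c) = c*(-1) = -c)
C = -39721 (C = 2 + ((-132007 - 27447) + 119731) = 2 + (-159454 + 119731) = 2 - 39723 = -39721)
B = 7366 (B = 254*(-1*(-29)) = 254*29 = 7366)
456347/B - 96073/C = 456347/7366 - 96073/(-39721) = 456347*(1/7366) - 96073*(-1/39721) = 456347/7366 + 96073/39721 = 18834232905/292584886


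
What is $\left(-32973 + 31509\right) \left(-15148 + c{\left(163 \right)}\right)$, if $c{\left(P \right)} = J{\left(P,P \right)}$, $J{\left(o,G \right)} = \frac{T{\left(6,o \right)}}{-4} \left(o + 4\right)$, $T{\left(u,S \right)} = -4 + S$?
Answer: $31895070$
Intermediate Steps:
$J{\left(o,G \right)} = \left(1 - \frac{o}{4}\right) \left(4 + o\right)$ ($J{\left(o,G \right)} = \frac{-4 + o}{-4} \left(o + 4\right) = \left(-4 + o\right) \left(- \frac{1}{4}\right) \left(4 + o\right) = \left(1 - \frac{o}{4}\right) \left(4 + o\right)$)
$c{\left(P \right)} = 4 - \frac{P^{2}}{4}$
$\left(-32973 + 31509\right) \left(-15148 + c{\left(163 \right)}\right) = \left(-32973 + 31509\right) \left(-15148 + \left(4 - \frac{163^{2}}{4}\right)\right) = - 1464 \left(-15148 + \left(4 - \frac{26569}{4}\right)\right) = - 1464 \left(-15148 - \frac{26553}{4}\right) = \left(-1464\right) \left(- \frac{87145}{4}\right) = 31895070$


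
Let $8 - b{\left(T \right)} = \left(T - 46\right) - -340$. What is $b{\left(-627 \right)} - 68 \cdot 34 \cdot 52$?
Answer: $-119883$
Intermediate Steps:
$b{\left(T \right)} = -286 - T$ ($b{\left(T \right)} = 8 - \left(\left(T - 46\right) - -340\right) = 8 - \left(\left(-46 + T\right) + 340\right) = 8 - \left(294 + T\right) = -286 - T$)
$b{\left(-627 \right)} - 68 \cdot 34 \cdot 52 = \left(-286 - -627\right) - 68 \cdot 34 \cdot 52 = \left(-286 + 627\right) - 2312 \cdot 52 = 341 - 120224 = -119883$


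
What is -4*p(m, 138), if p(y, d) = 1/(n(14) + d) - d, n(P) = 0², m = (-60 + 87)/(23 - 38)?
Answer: 38086/69 ≈ 551.97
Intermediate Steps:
m = -9/5 (m = 27/(-15) = 27*(-1/15) = -9/5 ≈ -1.8000)
n(P) = 0
p(y, d) = 1/d - d (p(y, d) = 1/(0 + d) - d = 1/d - d)
-4*p(m, 138) = -4*(1/138 - 1*138) = -4*(1/138 - 138) = -4*(-19043/138) = 38086/69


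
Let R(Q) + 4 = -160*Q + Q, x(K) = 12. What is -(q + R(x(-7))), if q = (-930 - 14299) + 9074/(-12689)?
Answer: 217511223/12689 ≈ 17142.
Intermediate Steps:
q = -193249855/12689 (q = -15229 + 9074*(-1/12689) = -15229 - 9074/12689 = -193249855/12689 ≈ -15230.)
R(Q) = -4 - 159*Q (R(Q) = -4 + (-160*Q + Q) = -4 - 159*Q)
-(q + R(x(-7))) = -(-193249855/12689 + (-4 - 159*12)) = -(-193249855/12689 + (-4 - 1908)) = -(-193249855/12689 - 1912) = -1*(-217511223/12689) = 217511223/12689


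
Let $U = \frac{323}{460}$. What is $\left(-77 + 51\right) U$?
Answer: $- \frac{4199}{230} \approx -18.257$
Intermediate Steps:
$U = \frac{323}{460}$ ($U = 323 \cdot \frac{1}{460} = \frac{323}{460} \approx 0.70217$)
$\left(-77 + 51\right) U = \left(-77 + 51\right) \frac{323}{460} = \left(-26\right) \frac{323}{460} = - \frac{4199}{230}$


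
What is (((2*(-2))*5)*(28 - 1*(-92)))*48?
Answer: -115200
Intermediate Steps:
(((2*(-2))*5)*(28 - 1*(-92)))*48 = ((-4*5)*(28 + 92))*48 = -20*120*48 = -2400*48 = -115200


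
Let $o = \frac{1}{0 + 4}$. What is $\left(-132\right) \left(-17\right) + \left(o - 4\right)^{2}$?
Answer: $\frac{36129}{16} \approx 2258.1$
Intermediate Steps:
$o = \frac{1}{4} \approx 0.25$
$\left(-132\right) \left(-17\right) + \left(o - 4\right)^{2} = \left(-132\right) \left(-17\right) + \left(\frac{1}{4} - 4\right)^{2} = 2244 + \left(- \frac{15}{4}\right)^{2} = 2244 + \frac{225}{16} = \frac{36129}{16}$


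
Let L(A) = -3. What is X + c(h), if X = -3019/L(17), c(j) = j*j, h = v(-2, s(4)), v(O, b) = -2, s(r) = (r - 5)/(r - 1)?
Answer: 3031/3 ≈ 1010.3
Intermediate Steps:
s(r) = (-5 + r)/(-1 + r)
h = -2
c(j) = j²
X = 3019/3 (X = -3019/(-3) = -3019*(-⅓) = 3019/3 ≈ 1006.3)
X + c(h) = 3019/3 + (-2)² = 3019/3 + 4 = 3031/3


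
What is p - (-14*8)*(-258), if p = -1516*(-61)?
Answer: 63580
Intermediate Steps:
p = 92476
p - (-14*8)*(-258) = 92476 - (-14*8)*(-258) = 92476 - (-112)*(-258) = 92476 - 1*28896 = 92476 - 28896 = 63580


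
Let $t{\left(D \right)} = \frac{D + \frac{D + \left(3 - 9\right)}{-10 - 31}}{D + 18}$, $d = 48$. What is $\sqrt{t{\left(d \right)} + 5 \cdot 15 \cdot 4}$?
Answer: $\frac{3 \sqrt{6796119}}{451} \approx 17.341$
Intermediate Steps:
$t{\left(D \right)} = \frac{\frac{6}{41} + \frac{40 D}{41}}{18 + D}$ ($t{\left(D \right)} = \frac{D + \frac{D - 6}{-41}}{18 + D} = \frac{D + \left(-6 + D\right) \left(- \frac{1}{41}\right)}{18 + D} = \frac{D - \left(- \frac{6}{41} + \frac{D}{41}\right)}{18 + D} = \frac{\frac{6}{41} + \frac{40 D}{41}}{18 + D}$)
$\sqrt{t{\left(d \right)} + 5 \cdot 15 \cdot 4} = \sqrt{\frac{2 \left(3 + 20 \cdot 48\right)}{41 \left(18 + 48\right)} + 5 \cdot 15 \cdot 4} = \sqrt{\frac{2 \left(3 + 960\right)}{41 \cdot 66} + 75 \cdot 4} = \sqrt{\frac{2}{41} \cdot \frac{1}{66} \cdot 963 + 300} = \sqrt{\frac{321}{451} + 300} = \sqrt{\frac{135621}{451}} = \frac{3 \sqrt{6796119}}{451}$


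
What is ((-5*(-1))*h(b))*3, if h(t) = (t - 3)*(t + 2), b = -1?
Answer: -60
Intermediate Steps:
h(t) = (-3 + t)*(2 + t)
((-5*(-1))*h(b))*3 = ((-5*(-1))*(-6 + (-1)**2 - 1*(-1)))*3 = (5*(-6 + 1 + 1))*3 = (5*(-4))*3 = -20*3 = -60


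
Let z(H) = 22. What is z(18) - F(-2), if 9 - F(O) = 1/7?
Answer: 92/7 ≈ 13.143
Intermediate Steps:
F(O) = 62/7 (F(O) = 9 - 1/7 = 9 - 1*⅐ = 9 - ⅐ = 62/7)
z(18) - F(-2) = 22 - 1*62/7 = 22 - 62/7 = 92/7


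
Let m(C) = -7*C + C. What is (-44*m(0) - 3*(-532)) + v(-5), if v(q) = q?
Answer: 1591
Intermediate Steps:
m(C) = -6*C
(-44*m(0) - 3*(-532)) + v(-5) = (-(-264)*0 - 3*(-532)) - 5 = (-44*0 + 1596) - 5 = (0 + 1596) - 5 = 1596 - 5 = 1591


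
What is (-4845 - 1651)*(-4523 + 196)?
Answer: 28108192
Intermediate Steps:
(-4845 - 1651)*(-4523 + 196) = -6496*(-4327) = 28108192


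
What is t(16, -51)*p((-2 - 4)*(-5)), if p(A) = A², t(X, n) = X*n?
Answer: -734400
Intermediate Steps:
t(16, -51)*p((-2 - 4)*(-5)) = (16*(-51))*((-2 - 4)*(-5))² = -816*(-6*(-5))² = -816*30² = -816*900 = -734400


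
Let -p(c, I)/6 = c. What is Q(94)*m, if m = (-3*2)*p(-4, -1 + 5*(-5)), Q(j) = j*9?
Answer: -121824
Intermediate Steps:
p(c, I) = -6*c
Q(j) = 9*j
m = -144 (m = (-3*2)*(-6*(-4)) = -6*24 = -144)
Q(94)*m = (9*94)*(-144) = 846*(-144) = -121824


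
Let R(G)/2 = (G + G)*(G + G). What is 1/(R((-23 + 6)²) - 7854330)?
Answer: -1/7186162 ≈ -1.3916e-7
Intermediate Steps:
R(G) = 8*G² (R(G) = 2*((G + G)*(G + G)) = 2*((2*G)*(2*G)) = 2*(4*G²) = 8*G²)
1/(R((-23 + 6)²) - 7854330) = 1/(8*((-23 + 6)²)² - 7854330) = 1/(8*((-17)²)² - 7854330) = 1/(8*289² - 7854330) = 1/(8*83521 - 7854330) = 1/(668168 - 7854330) = 1/(-7186162) = -1/7186162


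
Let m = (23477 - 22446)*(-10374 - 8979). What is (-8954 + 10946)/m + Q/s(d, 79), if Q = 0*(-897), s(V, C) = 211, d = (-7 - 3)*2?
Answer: -664/6650981 ≈ -9.9835e-5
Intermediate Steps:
d = -20 (d = -10*2 = -20)
Q = 0
m = -19952943 (m = 1031*(-19353) = -19952943)
(-8954 + 10946)/m + Q/s(d, 79) = (-8954 + 10946)/(-19952943) + 0/211 = 1992*(-1/19952943) + 0*(1/211) = -664/6650981 + 0 = -664/6650981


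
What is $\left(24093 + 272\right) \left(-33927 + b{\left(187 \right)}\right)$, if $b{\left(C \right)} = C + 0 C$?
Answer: $-822075100$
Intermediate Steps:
$b{\left(C \right)} = C$ ($b{\left(C \right)} = C + 0 = C$)
$\left(24093 + 272\right) \left(-33927 + b{\left(187 \right)}\right) = \left(24093 + 272\right) \left(-33927 + 187\right) = 24365 \left(-33740\right) = -822075100$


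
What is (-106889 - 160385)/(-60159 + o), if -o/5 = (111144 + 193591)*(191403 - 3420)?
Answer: 133637/143212528842 ≈ 9.3314e-7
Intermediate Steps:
o = -286424997525 (o = -5*(111144 + 193591)*(191403 - 3420) = -1523675*187983 = -5*57284999505 = -286424997525)
(-106889 - 160385)/(-60159 + o) = (-106889 - 160385)/(-60159 - 286424997525) = -267274/(-286425057684) = -267274*(-1/286425057684) = 133637/143212528842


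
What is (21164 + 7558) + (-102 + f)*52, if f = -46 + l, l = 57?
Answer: 23990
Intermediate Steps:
f = 11 (f = -46 + 57 = 11)
(21164 + 7558) + (-102 + f)*52 = (21164 + 7558) + (-102 + 11)*52 = 28722 - 91*52 = 28722 - 4732 = 23990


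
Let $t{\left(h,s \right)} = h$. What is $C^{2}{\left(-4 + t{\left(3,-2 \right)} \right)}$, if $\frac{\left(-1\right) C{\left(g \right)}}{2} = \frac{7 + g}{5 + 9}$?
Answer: $\frac{36}{49} \approx 0.73469$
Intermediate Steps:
$C{\left(g \right)} = -1 - \frac{g}{7}$ ($C{\left(g \right)} = - 2 \frac{7 + g}{5 + 9} = - 2 \frac{7 + g}{14} = - 2 \left(7 + g\right) \frac{1}{14} = - 2 \left(\frac{1}{2} + \frac{g}{14}\right) = -1 - \frac{g}{7}$)
$C^{2}{\left(-4 + t{\left(3,-2 \right)} \right)} = \left(-1 - \frac{-4 + 3}{7}\right)^{2} = \left(-1 - - \frac{1}{7}\right)^{2} = \left(-1 + \frac{1}{7}\right)^{2} = \left(- \frac{6}{7}\right)^{2} = \frac{36}{49}$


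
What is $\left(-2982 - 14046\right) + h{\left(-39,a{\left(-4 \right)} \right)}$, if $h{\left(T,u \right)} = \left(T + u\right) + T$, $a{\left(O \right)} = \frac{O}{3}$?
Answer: $- \frac{51322}{3} \approx -17107.0$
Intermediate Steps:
$a{\left(O \right)} = \frac{O}{3}$ ($a{\left(O \right)} = O \frac{1}{3} = \frac{O}{3}$)
$h{\left(T,u \right)} = u + 2 T$
$\left(-2982 - 14046\right) + h{\left(-39,a{\left(-4 \right)} \right)} = \left(-2982 - 14046\right) + \left(\frac{1}{3} \left(-4\right) + 2 \left(-39\right)\right) = -17028 - \frac{238}{3} = - \frac{51322}{3}$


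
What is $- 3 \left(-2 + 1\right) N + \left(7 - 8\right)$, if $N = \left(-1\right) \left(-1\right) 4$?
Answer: $11$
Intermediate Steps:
$N = 4$ ($N = 1 \cdot 4 = 4$)
$- 3 \left(-2 + 1\right) N + \left(7 - 8\right) = - 3 \left(-2 + 1\right) 4 + \left(7 - 8\right) = \left(-3\right) \left(-1\right) 4 + \left(7 - 8\right) = 3 \cdot 4 - 1 = 12 - 1 = 11$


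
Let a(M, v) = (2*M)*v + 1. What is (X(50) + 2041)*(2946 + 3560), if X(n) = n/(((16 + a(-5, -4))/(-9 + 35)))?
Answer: 765346322/57 ≈ 1.3427e+7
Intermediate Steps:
a(M, v) = 1 + 2*M*v (a(M, v) = 2*M*v + 1 = 1 + 2*M*v)
X(n) = 26*n/57 (X(n) = n/(((16 + (1 + 2*(-5)*(-4)))/(-9 + 35))) = n/(((16 + (1 + 40))/26)) = n/(((16 + 41)*(1/26))) = n/((57*(1/26))) = n/(57/26) = n*(26/57) = 26*n/57)
(X(50) + 2041)*(2946 + 3560) = ((26/57)*50 + 2041)*(2946 + 3560) = (1300/57 + 2041)*6506 = (117637/57)*6506 = 765346322/57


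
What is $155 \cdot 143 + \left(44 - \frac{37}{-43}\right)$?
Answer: $\frac{955024}{43} \approx 22210.0$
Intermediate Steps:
$155 \cdot 143 + \left(44 - \frac{37}{-43}\right) = 22165 + \left(44 - - \frac{37}{43}\right) = 22165 + \left(44 + \frac{37}{43}\right) = 22165 + \frac{1929}{43} = \frac{955024}{43}$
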